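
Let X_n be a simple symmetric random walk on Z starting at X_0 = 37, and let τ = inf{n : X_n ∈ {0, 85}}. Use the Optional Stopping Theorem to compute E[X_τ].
E[X_τ] = 37

X_n is a martingale and τ is a bounded-mean stopping time (indeed τ is finite a.s. with bounded expectation since the walk is in a bounded region). By the OST, E[X_τ] = E[X_0] = 37. Equivalently: E[X_τ] = 85 · P(hit 85 first) + 0 · P(hit 0 first) = 85 · (37/85) = 37.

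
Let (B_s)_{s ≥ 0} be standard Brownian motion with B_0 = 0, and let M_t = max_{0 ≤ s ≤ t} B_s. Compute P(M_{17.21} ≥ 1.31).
P(M_{17.21} ≥ 1.31) = 2·P(B_{17.21} ≥ 1.31) = 2(1 − Φ(1.31/√17.21)) ≈ 0.7522

By the reflection principle for Brownian motion, P(M_t ≥ a) = 2 · P(B_t ≥ a) for a ≥ 0. Since B_t ~ N(0, t), P(B_t ≥ 1.31) = 1 − Φ(1.31/√t) = 1 − Φ(1.31/√17.21) = 1 − Φ(0.3158). So
  P(M_{17.21} ≥ 1.31) = 2(1 − Φ(0.3158)) ≈ 0.7522.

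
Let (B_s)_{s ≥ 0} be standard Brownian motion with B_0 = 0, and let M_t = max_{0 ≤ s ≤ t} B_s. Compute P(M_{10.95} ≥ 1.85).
P(M_{10.95} ≥ 1.85) = 2·P(B_{10.95} ≥ 1.85) = 2(1 − Φ(1.85/√10.95)) ≈ 0.5761

By the reflection principle for Brownian motion, P(M_t ≥ a) = 2 · P(B_t ≥ a) for a ≥ 0. Since B_t ~ N(0, t), P(B_t ≥ 1.85) = 1 − Φ(1.85/√t) = 1 − Φ(1.85/√10.95) = 1 − Φ(0.5591). So
  P(M_{10.95} ≥ 1.85) = 2(1 − Φ(0.5591)) ≈ 0.5761.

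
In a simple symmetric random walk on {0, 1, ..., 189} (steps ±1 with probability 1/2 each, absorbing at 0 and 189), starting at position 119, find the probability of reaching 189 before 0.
P(hit 189 before 0) = 119/189 = 17/27

Let u_k = P(hit 189 before 0 | start at k). Then u_0 = 0, u_189 = 1, and u_k = u_{k-1}/2 + u_{k+1}/2 for 1 ≤ k ≤ 188. This harmonic recurrence is solved by u_k = k/189, giving u_119 = 119/189 = 17/27.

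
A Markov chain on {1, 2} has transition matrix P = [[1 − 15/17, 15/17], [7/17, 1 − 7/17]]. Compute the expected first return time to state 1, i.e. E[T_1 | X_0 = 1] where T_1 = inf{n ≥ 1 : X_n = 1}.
E[T_1 | X_0 = 1] = 1/π_1 = 22/7

For an irreducible recurrent Markov chain with stationary distribution π, E[T_i | X_0 = i] = 1/π_i (Kac's formula). Here π_1 = (7/17)/(15/17 + 7/17) = (7/17)/(22/17) = 7/22, so E[T_1 | X_0 = 1] = 1/π_1 = (15/17 + 7/17)/(7/17) = (22/17)/(7/17) = 22/7.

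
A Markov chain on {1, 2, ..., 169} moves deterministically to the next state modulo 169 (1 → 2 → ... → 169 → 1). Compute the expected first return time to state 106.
E[T_106 | X_0 = 106] = 169

The chain cycles deterministically, so starting at state 106 it returns in exactly 169 steps. Equivalently, the stationary distribution is uniform π_j = 1/169 for every state j, so by Kac's formula E[T_106] = 1/π_106 = 169.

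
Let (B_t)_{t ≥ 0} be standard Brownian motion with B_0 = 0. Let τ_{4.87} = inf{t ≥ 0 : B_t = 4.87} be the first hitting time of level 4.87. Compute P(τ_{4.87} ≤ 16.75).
P(τ_{4.87} ≤ 16.75) = 2(1 − Φ(4.87/√16.75)) = 2(1 − Φ(1.1899)) ≈ 0.2341

By the reflection principle for standard BM, P(τ_b ≤ t) = 2 · P(B_t ≥ b). Since B_t ~ N(0, t), P(B_t ≥ 4.87) = 1 − Φ(4.87/√t) = 1 − Φ(4.87/√16.75) = 1 − Φ(1.1899) ≈ 0.11704. Doubling: P(τ_{4.87} ≤ 16.75) ≈ 2 · 0.11704 = 0.23408 ≈ 0.2341.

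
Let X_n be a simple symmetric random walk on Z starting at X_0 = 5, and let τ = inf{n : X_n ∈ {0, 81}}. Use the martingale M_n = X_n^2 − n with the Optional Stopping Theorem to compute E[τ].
E[τ] = 380

M_n = X_n^2 − n is a martingale (since E[X_{n+1}^2 | F_n] = X_n^2 + 1). By OST (τ has finite mean in a bounded region), E[M_τ] = E[M_0] = X_0^2 − 0 = 5^2 = 25. Also E[M_τ] = E[X_τ^2] − E[τ]. The walk exits at 0 or 81, with P(hit 81 first) = 5/81, so E[X_τ^2] = 81^2 · 5/81 + 0 = 405. Thus E[τ] = E[X_τ^2] − E[M_τ] = 405 − 25 = 380 = 5(81 − 5) = 380.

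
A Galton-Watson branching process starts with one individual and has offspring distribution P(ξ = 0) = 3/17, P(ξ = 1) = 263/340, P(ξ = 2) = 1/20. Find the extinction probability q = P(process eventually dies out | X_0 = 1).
q = 1

Mean offspring μ = 0·3/17 + 1·263/340 + 2·1/20 = 297/340 ≤ 1. For μ ≤ 1 with offspring not concentrated at 1, the Galton-Watson process goes extinct almost surely, so q = 1.
(Algebraic check: The pgf is f(s) = 3/17 + 263/340·s + 1/20·s². The extinction probability q is the smallest fixed point of f in [0, 1]. Setting s = f(s):
  1/20·s² + (263/340 − 1)·s + 3/17 = 0
  1/20·s² − (3/17 + 1/20)·s + 3/17 = 0
which factors as (s − 1)·(1/20·s − 3/17) = 0, giving roots s = 1 and s = (3/17)/(1/20) = 60/17. Since 60/17 ≥ 1, the smallest root in [0, 1] is s = 1.)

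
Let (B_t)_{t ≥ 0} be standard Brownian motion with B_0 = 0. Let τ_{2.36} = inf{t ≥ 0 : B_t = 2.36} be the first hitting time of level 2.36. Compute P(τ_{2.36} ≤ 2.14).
P(τ_{2.36} ≤ 2.14) = 2(1 − Φ(2.36/√2.14)) = 2(1 − Φ(1.6133)) ≈ 0.1067

By the reflection principle for standard BM, P(τ_b ≤ t) = 2 · P(B_t ≥ b). Since B_t ~ N(0, t), P(B_t ≥ 2.36) = 1 − Φ(2.36/√t) = 1 − Φ(2.36/√2.14) = 1 − Φ(1.6133) ≈ 0.05334. Doubling: P(τ_{2.36} ≤ 2.14) ≈ 2 · 0.05334 = 0.10668 ≈ 0.1067.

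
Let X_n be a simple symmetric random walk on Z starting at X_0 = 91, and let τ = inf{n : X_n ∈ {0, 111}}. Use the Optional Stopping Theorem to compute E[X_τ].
E[X_τ] = 91

X_n is a martingale and τ is a bounded-mean stopping time (indeed τ is finite a.s. with bounded expectation since the walk is in a bounded region). By the OST, E[X_τ] = E[X_0] = 91. Equivalently: E[X_τ] = 111 · P(hit 111 first) + 0 · P(hit 0 first) = 111 · (91/111) = 91.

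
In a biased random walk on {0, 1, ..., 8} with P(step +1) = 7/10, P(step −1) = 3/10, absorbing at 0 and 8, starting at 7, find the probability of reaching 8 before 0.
P(hit 8 before 0) = (1 − (3/7)^7) / (1 − (3/7)^8) = 1437373/1439560

Let u_k denote P(reach 8 before 0 | start at k). Boundary: u_0 = 0, u_8 = 1. Recurrence: u_k = 7/10·u_{k+1} + 3/10·u_{k-1} for 1 ≤ k ≤ 7. Try u_k = A + B·r^k with r = q/p = (3/10)/(7/10) = 3/7. Substitution satisfies the recurrence; boundary conditions give:
  u_k = (1 − r^k) / (1 − r^N) = (1 − (3/7)^7) / (1 − (3/7)^8) = 1437373/1439560.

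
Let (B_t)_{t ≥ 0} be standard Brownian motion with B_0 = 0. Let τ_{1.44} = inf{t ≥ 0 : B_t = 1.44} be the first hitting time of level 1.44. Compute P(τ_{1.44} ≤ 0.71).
P(τ_{1.44} ≤ 0.71) = 2(1 − Φ(1.44/√0.71)) = 2(1 − Φ(1.7090)) ≈ 0.0875

By the reflection principle for standard BM, P(τ_b ≤ t) = 2 · P(B_t ≥ b). Since B_t ~ N(0, t), P(B_t ≥ 1.44) = 1 − Φ(1.44/√t) = 1 − Φ(1.44/√0.71) = 1 − Φ(1.7090) ≈ 0.04373. Doubling: P(τ_{1.44} ≤ 0.71) ≈ 2 · 0.04373 = 0.08746 ≈ 0.0875.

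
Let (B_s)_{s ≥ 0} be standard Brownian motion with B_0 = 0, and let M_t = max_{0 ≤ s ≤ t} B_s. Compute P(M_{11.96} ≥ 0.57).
P(M_{11.96} ≥ 0.57) = 2·P(B_{11.96} ≥ 0.57) = 2(1 − Φ(0.57/√11.96)) ≈ 0.8691

By the reflection principle for Brownian motion, P(M_t ≥ a) = 2 · P(B_t ≥ a) for a ≥ 0. Since B_t ~ N(0, t), P(B_t ≥ 0.57) = 1 − Φ(0.57/√t) = 1 − Φ(0.57/√11.96) = 1 − Φ(0.1648). So
  P(M_{11.96} ≥ 0.57) = 2(1 − Φ(0.1648)) ≈ 0.8691.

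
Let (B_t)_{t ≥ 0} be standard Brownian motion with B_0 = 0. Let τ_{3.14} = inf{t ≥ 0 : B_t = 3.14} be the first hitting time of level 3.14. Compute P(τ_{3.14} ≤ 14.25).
P(τ_{3.14} ≤ 14.25) = 2(1 − Φ(3.14/√14.25)) = 2(1 − Φ(0.8318)) ≈ 0.4055

By the reflection principle for standard BM, P(τ_b ≤ t) = 2 · P(B_t ≥ b). Since B_t ~ N(0, t), P(B_t ≥ 3.14) = 1 − Φ(3.14/√t) = 1 − Φ(3.14/√14.25) = 1 − Φ(0.8318) ≈ 0.20276. Doubling: P(τ_{3.14} ≤ 14.25) ≈ 2 · 0.20276 = 0.40552 ≈ 0.4055.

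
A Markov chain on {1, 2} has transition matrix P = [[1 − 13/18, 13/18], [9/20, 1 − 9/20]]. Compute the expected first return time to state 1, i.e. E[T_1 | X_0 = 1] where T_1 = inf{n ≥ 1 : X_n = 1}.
E[T_1 | X_0 = 1] = 1/π_1 = 211/81

For an irreducible recurrent Markov chain with stationary distribution π, E[T_i | X_0 = i] = 1/π_i (Kac's formula). Here π_1 = (9/20)/(13/18 + 9/20) = (9/20)/(211/180) = 81/211, so E[T_1 | X_0 = 1] = 1/π_1 = (13/18 + 9/20)/(9/20) = (211/180)/(9/20) = 211/81.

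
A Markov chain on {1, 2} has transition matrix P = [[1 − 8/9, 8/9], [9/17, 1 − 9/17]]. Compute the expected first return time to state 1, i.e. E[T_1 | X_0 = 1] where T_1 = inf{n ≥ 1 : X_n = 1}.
E[T_1 | X_0 = 1] = 1/π_1 = 217/81

For an irreducible recurrent Markov chain with stationary distribution π, E[T_i | X_0 = i] = 1/π_i (Kac's formula). Here π_1 = (9/17)/(8/9 + 9/17) = (9/17)/(217/153) = 81/217, so E[T_1 | X_0 = 1] = 1/π_1 = (8/9 + 9/17)/(9/17) = (217/153)/(9/17) = 217/81.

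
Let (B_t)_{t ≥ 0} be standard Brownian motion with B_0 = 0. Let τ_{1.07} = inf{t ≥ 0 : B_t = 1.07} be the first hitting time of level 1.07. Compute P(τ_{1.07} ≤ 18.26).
P(τ_{1.07} ≤ 18.26) = 2(1 − Φ(1.07/√18.26)) = 2(1 − Φ(0.2504)) ≈ 0.8023

By the reflection principle for standard BM, P(τ_b ≤ t) = 2 · P(B_t ≥ b). Since B_t ~ N(0, t), P(B_t ≥ 1.07) = 1 − Φ(1.07/√t) = 1 − Φ(1.07/√18.26) = 1 − Φ(0.2504) ≈ 0.40114. Doubling: P(τ_{1.07} ≤ 18.26) ≈ 2 · 0.40114 = 0.80228 ≈ 0.8023.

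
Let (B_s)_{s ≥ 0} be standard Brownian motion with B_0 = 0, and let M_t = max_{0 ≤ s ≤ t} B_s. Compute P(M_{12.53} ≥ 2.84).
P(M_{12.53} ≥ 2.84) = 2·P(B_{12.53} ≥ 2.84) = 2(1 − Φ(2.84/√12.53)) ≈ 0.4224

By the reflection principle for Brownian motion, P(M_t ≥ a) = 2 · P(B_t ≥ a) for a ≥ 0. Since B_t ~ N(0, t), P(B_t ≥ 2.84) = 1 − Φ(2.84/√t) = 1 − Φ(2.84/√12.53) = 1 − Φ(0.8023). So
  P(M_{12.53} ≥ 2.84) = 2(1 − Φ(0.8023)) ≈ 0.4224.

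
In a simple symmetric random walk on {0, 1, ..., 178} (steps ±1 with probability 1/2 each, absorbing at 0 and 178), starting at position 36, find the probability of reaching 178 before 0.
P(hit 178 before 0) = 36/178 = 18/89

Let u_k = P(hit 178 before 0 | start at k). Then u_0 = 0, u_178 = 1, and u_k = u_{k-1}/2 + u_{k+1}/2 for 1 ≤ k ≤ 177. This harmonic recurrence is solved by u_k = k/178, giving u_36 = 36/178 = 18/89.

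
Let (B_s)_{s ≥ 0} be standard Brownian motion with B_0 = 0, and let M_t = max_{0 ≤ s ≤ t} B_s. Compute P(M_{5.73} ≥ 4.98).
P(M_{5.73} ≥ 4.98) = 2·P(B_{5.73} ≥ 4.98) = 2(1 − Φ(4.98/√5.73)) ≈ 0.0375

By the reflection principle for Brownian motion, P(M_t ≥ a) = 2 · P(B_t ≥ a) for a ≥ 0. Since B_t ~ N(0, t), P(B_t ≥ 4.98) = 1 − Φ(4.98/√t) = 1 − Φ(4.98/√5.73) = 1 − Φ(2.0804). So
  P(M_{5.73} ≥ 4.98) = 2(1 − Φ(2.0804)) ≈ 0.0375.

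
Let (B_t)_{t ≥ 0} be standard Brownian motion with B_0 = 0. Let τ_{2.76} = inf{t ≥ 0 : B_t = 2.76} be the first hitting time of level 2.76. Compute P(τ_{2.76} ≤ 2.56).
P(τ_{2.76} ≤ 2.56) = 2(1 − Φ(2.76/√2.56)) = 2(1 − Φ(1.7250)) ≈ 0.0845

By the reflection principle for standard BM, P(τ_b ≤ t) = 2 · P(B_t ≥ b). Since B_t ~ N(0, t), P(B_t ≥ 2.76) = 1 − Φ(2.76/√t) = 1 − Φ(2.76/√2.56) = 1 − Φ(1.7250) ≈ 0.04226. Doubling: P(τ_{2.76} ≤ 2.56) ≈ 2 · 0.04226 = 0.08452 ≈ 0.0845.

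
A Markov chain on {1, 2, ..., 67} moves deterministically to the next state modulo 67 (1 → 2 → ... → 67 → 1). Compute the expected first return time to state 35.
E[T_35 | X_0 = 35] = 67

The chain cycles deterministically, so starting at state 35 it returns in exactly 67 steps. Equivalently, the stationary distribution is uniform π_j = 1/67 for every state j, so by Kac's formula E[T_35] = 1/π_35 = 67.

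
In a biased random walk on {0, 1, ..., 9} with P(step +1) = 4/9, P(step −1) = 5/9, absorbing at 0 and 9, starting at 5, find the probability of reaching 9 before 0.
P(hit 9 before 0) = (1 − (5/4)^5) / (1 − (5/4)^9) = 537856/1690981

Let u_k denote P(reach 9 before 0 | start at k). Boundary: u_0 = 0, u_9 = 1. Recurrence: u_k = 4/9·u_{k+1} + 5/9·u_{k-1} for 1 ≤ k ≤ 8. Try u_k = A + B·r^k with r = q/p = (5/9)/(4/9) = 5/4. Substitution satisfies the recurrence; boundary conditions give:
  u_k = (1 − r^k) / (1 − r^N) = (1 − (5/4)^5) / (1 − (5/4)^9) = 537856/1690981.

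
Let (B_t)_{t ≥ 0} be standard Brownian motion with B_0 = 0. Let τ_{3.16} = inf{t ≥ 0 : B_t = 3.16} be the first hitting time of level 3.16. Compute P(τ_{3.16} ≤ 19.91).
P(τ_{3.16} ≤ 19.91) = 2(1 − Φ(3.16/√19.91)) = 2(1 − Φ(0.7082)) ≈ 0.4788

By the reflection principle for standard BM, P(τ_b ≤ t) = 2 · P(B_t ≥ b). Since B_t ~ N(0, t), P(B_t ≥ 3.16) = 1 − Φ(3.16/√t) = 1 − Φ(3.16/√19.91) = 1 − Φ(0.7082) ≈ 0.23941. Doubling: P(τ_{3.16} ≤ 19.91) ≈ 2 · 0.23941 = 0.47882 ≈ 0.4788.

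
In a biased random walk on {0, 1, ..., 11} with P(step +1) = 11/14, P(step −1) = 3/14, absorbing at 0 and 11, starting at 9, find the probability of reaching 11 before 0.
P(hit 11 before 0) = (1 − (3/11)^9) / (1 − (3/11)^11) = 35663661121/35663936683

Let u_k denote P(reach 11 before 0 | start at k). Boundary: u_0 = 0, u_11 = 1. Recurrence: u_k = 11/14·u_{k+1} + 3/14·u_{k-1} for 1 ≤ k ≤ 10. Try u_k = A + B·r^k with r = q/p = (3/14)/(11/14) = 3/11. Substitution satisfies the recurrence; boundary conditions give:
  u_k = (1 − r^k) / (1 − r^N) = (1 − (3/11)^9) / (1 − (3/11)^11) = 35663661121/35663936683.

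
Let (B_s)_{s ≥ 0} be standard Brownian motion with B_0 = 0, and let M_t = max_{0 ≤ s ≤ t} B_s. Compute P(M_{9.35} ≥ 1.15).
P(M_{9.35} ≥ 1.15) = 2·P(B_{9.35} ≥ 1.15) = 2(1 − Φ(1.15/√9.35)) ≈ 0.7068

By the reflection principle for Brownian motion, P(M_t ≥ a) = 2 · P(B_t ≥ a) for a ≥ 0. Since B_t ~ N(0, t), P(B_t ≥ 1.15) = 1 − Φ(1.15/√t) = 1 − Φ(1.15/√9.35) = 1 − Φ(0.3761). So
  P(M_{9.35} ≥ 1.15) = 2(1 − Φ(0.3761)) ≈ 0.7068.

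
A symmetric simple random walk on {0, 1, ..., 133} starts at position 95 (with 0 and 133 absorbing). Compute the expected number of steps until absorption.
E[τ | X_0 = 95] = 3610

Let v_k = E[τ | X_0 = k]. Boundary: v_0 = v_133 = 0. Recurrence: v_k = 1 + (v_{k-1} + v_{k+1})/2 for 1 ≤ k ≤ 132. The particular solution to v_k − (v_{k-1} + v_{k+1})/2 = 1 is v_k = −k^2. Adding homogeneous solution A + B k and matching boundaries gives v_k = k (133 − k). Substituting k = 95: v_95 = 95 · 38 = 3610.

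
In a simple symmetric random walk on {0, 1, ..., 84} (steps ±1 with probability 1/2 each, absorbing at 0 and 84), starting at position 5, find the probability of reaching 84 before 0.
P(hit 84 before 0) = 5/84

Let u_k = P(hit 84 before 0 | start at k). Then u_0 = 0, u_84 = 1, and u_k = u_{k-1}/2 + u_{k+1}/2 for 1 ≤ k ≤ 83. This harmonic recurrence is solved by u_k = k/84, giving u_5 = 5/84.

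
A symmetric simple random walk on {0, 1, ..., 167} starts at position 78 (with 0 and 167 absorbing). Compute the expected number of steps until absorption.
E[τ | X_0 = 78] = 6942

Let v_k = E[τ | X_0 = k]. Boundary: v_0 = v_167 = 0. Recurrence: v_k = 1 + (v_{k-1} + v_{k+1})/2 for 1 ≤ k ≤ 166. The particular solution to v_k − (v_{k-1} + v_{k+1})/2 = 1 is v_k = −k^2. Adding homogeneous solution A + B k and matching boundaries gives v_k = k (167 − k). Substituting k = 78: v_78 = 78 · 89 = 6942.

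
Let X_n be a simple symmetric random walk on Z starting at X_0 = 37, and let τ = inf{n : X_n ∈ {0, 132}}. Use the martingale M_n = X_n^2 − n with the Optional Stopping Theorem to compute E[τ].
E[τ] = 3515

M_n = X_n^2 − n is a martingale (since E[X_{n+1}^2 | F_n] = X_n^2 + 1). By OST (τ has finite mean in a bounded region), E[M_τ] = E[M_0] = X_0^2 − 0 = 37^2 = 1369. Also E[M_τ] = E[X_τ^2] − E[τ]. The walk exits at 0 or 132, with P(hit 132 first) = 37/132, so E[X_τ^2] = 132^2 · 37/132 + 0 = 4884. Thus E[τ] = E[X_τ^2] − E[M_τ] = 4884 − 1369 = 3515 = 37(132 − 37) = 3515.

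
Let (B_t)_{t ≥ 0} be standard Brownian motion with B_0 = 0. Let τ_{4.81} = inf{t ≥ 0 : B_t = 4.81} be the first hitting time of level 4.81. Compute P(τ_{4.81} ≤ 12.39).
P(τ_{4.81} ≤ 12.39) = 2(1 − Φ(4.81/√12.39)) = 2(1 − Φ(1.3665)) ≈ 0.1718

By the reflection principle for standard BM, P(τ_b ≤ t) = 2 · P(B_t ≥ b). Since B_t ~ N(0, t), P(B_t ≥ 4.81) = 1 − Φ(4.81/√t) = 1 − Φ(4.81/√12.39) = 1 − Φ(1.3665) ≈ 0.08589. Doubling: P(τ_{4.81} ≤ 12.39) ≈ 2 · 0.08589 = 0.17178 ≈ 0.1718.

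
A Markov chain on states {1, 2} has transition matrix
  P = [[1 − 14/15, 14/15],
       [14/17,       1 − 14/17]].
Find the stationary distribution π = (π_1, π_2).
π_1 = 15/32, π_2 = 17/32

Solve πP = π with π_1 + π_2 = 1. From πP = π: π_1 · (1 − 14/15) + π_2 · 14/17 = π_1 ⇒ π_2 · 14/17 = π_1 · 14/15 ⇒ π_2/π_1 = (14/15)/(14/17) = 17/15. Together with π_1 + π_2 = 1:
  π_1 = (14/17)/(14/15 + 14/17) = (14/17)/(448/255) = 15/32,
  π_2 = (14/15)/(14/15 + 14/17) = (14/15)/(448/255) = 17/32.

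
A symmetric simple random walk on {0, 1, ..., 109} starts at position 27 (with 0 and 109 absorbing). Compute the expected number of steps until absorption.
E[τ | X_0 = 27] = 2214

Let v_k = E[τ | X_0 = k]. Boundary: v_0 = v_109 = 0. Recurrence: v_k = 1 + (v_{k-1} + v_{k+1})/2 for 1 ≤ k ≤ 108. The particular solution to v_k − (v_{k-1} + v_{k+1})/2 = 1 is v_k = −k^2. Adding homogeneous solution A + B k and matching boundaries gives v_k = k (109 − k). Substituting k = 27: v_27 = 27 · 82 = 2214.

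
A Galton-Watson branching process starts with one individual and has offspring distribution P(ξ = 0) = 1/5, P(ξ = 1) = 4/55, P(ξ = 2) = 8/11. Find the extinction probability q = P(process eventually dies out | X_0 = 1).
q = 11/40

The pgf is f(s) = 1/5 + 4/55·s + 8/11·s². The extinction probability q is the smallest fixed point of f in [0, 1]. Setting s = f(s):
  8/11·s² + (4/55 − 1)·s + 1/5 = 0
  8/11·s² − (1/5 + 8/11)·s + 1/5 = 0
which factors as (s − 1)·(8/11·s − 1/5) = 0, giving roots s = 1 and s = (1/5)/(8/11) = 11/40.
Mean offspring μ = 4/55 + 2·8/11 = 84/55 > 1 (supercritical), so q < 1. The extinction probability is the smaller root: q = (1/5)/(8/11) = 11/40.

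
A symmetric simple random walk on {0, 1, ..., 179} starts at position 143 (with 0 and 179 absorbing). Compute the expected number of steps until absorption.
E[τ | X_0 = 143] = 5148

Let v_k = E[τ | X_0 = k]. Boundary: v_0 = v_179 = 0. Recurrence: v_k = 1 + (v_{k-1} + v_{k+1})/2 for 1 ≤ k ≤ 178. The particular solution to v_k − (v_{k-1} + v_{k+1})/2 = 1 is v_k = −k^2. Adding homogeneous solution A + B k and matching boundaries gives v_k = k (179 − k). Substituting k = 143: v_143 = 143 · 36 = 5148.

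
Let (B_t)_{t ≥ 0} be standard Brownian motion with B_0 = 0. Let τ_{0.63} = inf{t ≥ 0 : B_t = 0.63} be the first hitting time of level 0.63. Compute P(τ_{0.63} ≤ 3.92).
P(τ_{0.63} ≤ 3.92) = 2(1 − Φ(0.63/√3.92)) = 2(1 − Φ(0.3182)) ≈ 0.7503

By the reflection principle for standard BM, P(τ_b ≤ t) = 2 · P(B_t ≥ b). Since B_t ~ N(0, t), P(B_t ≥ 0.63) = 1 − Φ(0.63/√t) = 1 − Φ(0.63/√3.92) = 1 − Φ(0.3182) ≈ 0.37517. Doubling: P(τ_{0.63} ≤ 3.92) ≈ 2 · 0.37517 = 0.75034 ≈ 0.7503.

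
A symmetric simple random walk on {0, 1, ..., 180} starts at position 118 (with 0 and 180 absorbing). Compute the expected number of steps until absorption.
E[τ | X_0 = 118] = 7316

Let v_k = E[τ | X_0 = k]. Boundary: v_0 = v_180 = 0. Recurrence: v_k = 1 + (v_{k-1} + v_{k+1})/2 for 1 ≤ k ≤ 179. The particular solution to v_k − (v_{k-1} + v_{k+1})/2 = 1 is v_k = −k^2. Adding homogeneous solution A + B k and matching boundaries gives v_k = k (180 − k). Substituting k = 118: v_118 = 118 · 62 = 7316.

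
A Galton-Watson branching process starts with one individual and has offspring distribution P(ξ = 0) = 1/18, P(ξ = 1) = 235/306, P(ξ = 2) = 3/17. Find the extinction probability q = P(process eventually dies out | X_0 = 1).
q = 17/54

The pgf is f(s) = 1/18 + 235/306·s + 3/17·s². The extinction probability q is the smallest fixed point of f in [0, 1]. Setting s = f(s):
  3/17·s² + (235/306 − 1)·s + 1/18 = 0
  3/17·s² − (1/18 + 3/17)·s + 1/18 = 0
which factors as (s − 1)·(3/17·s − 1/18) = 0, giving roots s = 1 and s = (1/18)/(3/17) = 17/54.
Mean offspring μ = 235/306 + 2·3/17 = 343/306 > 1 (supercritical), so q < 1. The extinction probability is the smaller root: q = (1/18)/(3/17) = 17/54.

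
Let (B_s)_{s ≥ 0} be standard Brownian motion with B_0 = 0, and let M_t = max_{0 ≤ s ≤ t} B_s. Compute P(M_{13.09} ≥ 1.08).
P(M_{13.09} ≥ 1.08) = 2·P(B_{13.09} ≥ 1.08) = 2(1 − Φ(1.08/√13.09)) ≈ 0.7653

By the reflection principle for Brownian motion, P(M_t ≥ a) = 2 · P(B_t ≥ a) for a ≥ 0. Since B_t ~ N(0, t), P(B_t ≥ 1.08) = 1 − Φ(1.08/√t) = 1 − Φ(1.08/√13.09) = 1 − Φ(0.2985). So
  P(M_{13.09} ≥ 1.08) = 2(1 − Φ(0.2985)) ≈ 0.7653.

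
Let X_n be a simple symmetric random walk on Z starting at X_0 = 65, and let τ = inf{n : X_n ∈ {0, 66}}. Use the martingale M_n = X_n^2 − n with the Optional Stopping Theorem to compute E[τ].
E[τ] = 65

M_n = X_n^2 − n is a martingale (since E[X_{n+1}^2 | F_n] = X_n^2 + 1). By OST (τ has finite mean in a bounded region), E[M_τ] = E[M_0] = X_0^2 − 0 = 65^2 = 4225. Also E[M_τ] = E[X_τ^2] − E[τ]. The walk exits at 0 or 66, with P(hit 66 first) = 65/66, so E[X_τ^2] = 66^2 · 65/66 + 0 = 4290. Thus E[τ] = E[X_τ^2] − E[M_τ] = 4290 − 4225 = 65 = 65(66 − 65) = 65.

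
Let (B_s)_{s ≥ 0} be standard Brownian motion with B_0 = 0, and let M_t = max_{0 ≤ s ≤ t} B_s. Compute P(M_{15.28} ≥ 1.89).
P(M_{15.28} ≥ 1.89) = 2·P(B_{15.28} ≥ 1.89) = 2(1 − Φ(1.89/√15.28)) ≈ 0.6287

By the reflection principle for Brownian motion, P(M_t ≥ a) = 2 · P(B_t ≥ a) for a ≥ 0. Since B_t ~ N(0, t), P(B_t ≥ 1.89) = 1 − Φ(1.89/√t) = 1 − Φ(1.89/√15.28) = 1 − Φ(0.4835). So
  P(M_{15.28} ≥ 1.89) = 2(1 − Φ(0.4835)) ≈ 0.6287.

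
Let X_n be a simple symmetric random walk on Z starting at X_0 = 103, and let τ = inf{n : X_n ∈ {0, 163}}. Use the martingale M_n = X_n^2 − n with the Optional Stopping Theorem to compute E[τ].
E[τ] = 6180

M_n = X_n^2 − n is a martingale (since E[X_{n+1}^2 | F_n] = X_n^2 + 1). By OST (τ has finite mean in a bounded region), E[M_τ] = E[M_0] = X_0^2 − 0 = 103^2 = 10609. Also E[M_τ] = E[X_τ^2] − E[τ]. The walk exits at 0 or 163, with P(hit 163 first) = 103/163, so E[X_τ^2] = 163^2 · 103/163 + 0 = 16789. Thus E[τ] = E[X_τ^2] − E[M_τ] = 16789 − 10609 = 6180 = 103(163 − 103) = 6180.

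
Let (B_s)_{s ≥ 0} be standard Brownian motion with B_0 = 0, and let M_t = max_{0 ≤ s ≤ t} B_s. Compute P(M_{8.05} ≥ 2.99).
P(M_{8.05} ≥ 2.99) = 2·P(B_{8.05} ≥ 2.99) = 2(1 − Φ(2.99/√8.05)) ≈ 0.2920

By the reflection principle for Brownian motion, P(M_t ≥ a) = 2 · P(B_t ≥ a) for a ≥ 0. Since B_t ~ N(0, t), P(B_t ≥ 2.99) = 1 − Φ(2.99/√t) = 1 − Φ(2.99/√8.05) = 1 − Φ(1.0538). So
  P(M_{8.05} ≥ 2.99) = 2(1 − Φ(1.0538)) ≈ 0.2920.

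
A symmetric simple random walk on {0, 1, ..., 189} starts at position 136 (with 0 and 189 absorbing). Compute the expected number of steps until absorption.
E[τ | X_0 = 136] = 7208

Let v_k = E[τ | X_0 = k]. Boundary: v_0 = v_189 = 0. Recurrence: v_k = 1 + (v_{k-1} + v_{k+1})/2 for 1 ≤ k ≤ 188. The particular solution to v_k − (v_{k-1} + v_{k+1})/2 = 1 is v_k = −k^2. Adding homogeneous solution A + B k and matching boundaries gives v_k = k (189 − k). Substituting k = 136: v_136 = 136 · 53 = 7208.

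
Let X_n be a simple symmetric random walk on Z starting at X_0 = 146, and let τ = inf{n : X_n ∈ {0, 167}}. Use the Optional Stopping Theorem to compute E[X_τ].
E[X_τ] = 146

X_n is a martingale and τ is a bounded-mean stopping time (indeed τ is finite a.s. with bounded expectation since the walk is in a bounded region). By the OST, E[X_τ] = E[X_0] = 146. Equivalently: E[X_τ] = 167 · P(hit 167 first) + 0 · P(hit 0 first) = 167 · (146/167) = 146.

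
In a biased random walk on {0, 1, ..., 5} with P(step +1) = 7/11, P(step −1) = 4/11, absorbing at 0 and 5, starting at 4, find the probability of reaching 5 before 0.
P(hit 5 before 0) = (1 − (4/7)^4) / (1 − (4/7)^5) = 5005/5261

Let u_k denote P(reach 5 before 0 | start at k). Boundary: u_0 = 0, u_5 = 1. Recurrence: u_k = 7/11·u_{k+1} + 4/11·u_{k-1} for 1 ≤ k ≤ 4. Try u_k = A + B·r^k with r = q/p = (4/11)/(7/11) = 4/7. Substitution satisfies the recurrence; boundary conditions give:
  u_k = (1 − r^k) / (1 − r^N) = (1 − (4/7)^4) / (1 − (4/7)^5) = 5005/5261.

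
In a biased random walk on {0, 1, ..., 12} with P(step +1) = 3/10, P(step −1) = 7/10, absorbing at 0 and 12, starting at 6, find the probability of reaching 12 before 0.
P(hit 12 before 0) = (1 − (7/3)^6) / (1 − (7/3)^12) = 729/118378

Let u_k denote P(reach 12 before 0 | start at k). Boundary: u_0 = 0, u_12 = 1. Recurrence: u_k = 3/10·u_{k+1} + 7/10·u_{k-1} for 1 ≤ k ≤ 11. Try u_k = A + B·r^k with r = q/p = (7/10)/(3/10) = 7/3. Substitution satisfies the recurrence; boundary conditions give:
  u_k = (1 − r^k) / (1 − r^N) = (1 − (7/3)^6) / (1 − (7/3)^12) = 729/118378.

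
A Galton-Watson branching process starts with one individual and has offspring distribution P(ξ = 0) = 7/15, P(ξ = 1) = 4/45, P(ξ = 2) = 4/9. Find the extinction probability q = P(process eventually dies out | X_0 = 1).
q = 1

Mean offspring μ = 0·7/15 + 1·4/45 + 2·4/9 = 44/45 ≤ 1. For μ ≤ 1 with offspring not concentrated at 1, the Galton-Watson process goes extinct almost surely, so q = 1.
(Algebraic check: The pgf is f(s) = 7/15 + 4/45·s + 4/9·s². The extinction probability q is the smallest fixed point of f in [0, 1]. Setting s = f(s):
  4/9·s² + (4/45 − 1)·s + 7/15 = 0
  4/9·s² − (7/15 + 4/9)·s + 7/15 = 0
which factors as (s − 1)·(4/9·s − 7/15) = 0, giving roots s = 1 and s = (7/15)/(4/9) = 21/20. Since 21/20 ≥ 1, the smallest root in [0, 1] is s = 1.)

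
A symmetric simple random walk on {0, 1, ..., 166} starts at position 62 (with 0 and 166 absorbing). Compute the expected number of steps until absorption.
E[τ | X_0 = 62] = 6448

Let v_k = E[τ | X_0 = k]. Boundary: v_0 = v_166 = 0. Recurrence: v_k = 1 + (v_{k-1} + v_{k+1})/2 for 1 ≤ k ≤ 165. The particular solution to v_k − (v_{k-1} + v_{k+1})/2 = 1 is v_k = −k^2. Adding homogeneous solution A + B k and matching boundaries gives v_k = k (166 − k). Substituting k = 62: v_62 = 62 · 104 = 6448.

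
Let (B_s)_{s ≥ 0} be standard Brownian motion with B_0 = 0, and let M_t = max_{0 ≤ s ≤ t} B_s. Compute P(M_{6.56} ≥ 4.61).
P(M_{6.56} ≥ 4.61) = 2·P(B_{6.56} ≥ 4.61) = 2(1 − Φ(4.61/√6.56)) ≈ 0.0719

By the reflection principle for Brownian motion, P(M_t ≥ a) = 2 · P(B_t ≥ a) for a ≥ 0. Since B_t ~ N(0, t), P(B_t ≥ 4.61) = 1 − Φ(4.61/√t) = 1 − Φ(4.61/√6.56) = 1 − Φ(1.7999). So
  P(M_{6.56} ≥ 4.61) = 2(1 − Φ(1.7999)) ≈ 0.0719.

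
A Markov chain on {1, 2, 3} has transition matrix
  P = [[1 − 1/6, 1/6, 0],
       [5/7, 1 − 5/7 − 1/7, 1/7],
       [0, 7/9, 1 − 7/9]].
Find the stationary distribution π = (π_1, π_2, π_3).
π = (105/134, 49/268, 9/268)

This is a birth-death chain on three states, which satisfies detailed balance: π_1 · P_{12} = π_2 · P_{21} and π_2 · P_{23} = π_3 · P_{32}.
From π_1 · 1/6 = π_2 · 5/7: π_2/π_1 = (1/6)/(5/7) = 7/30.
From π_2 · 1/7 = π_3 · 7/9: π_3/π_2 = (1/7)/(7/9) = 9/49.
Take π_1 proportional to 1; then unnormalized π = (1, 7/30, 3/70). Normalize by dividing by the sum 134/105:
  π = (105/134, 49/268, 9/268).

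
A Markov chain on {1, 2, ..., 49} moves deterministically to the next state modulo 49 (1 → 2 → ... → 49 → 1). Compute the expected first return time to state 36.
E[T_36 | X_0 = 36] = 49

The chain cycles deterministically, so starting at state 36 it returns in exactly 49 steps. Equivalently, the stationary distribution is uniform π_j = 1/49 for every state j, so by Kac's formula E[T_36] = 1/π_36 = 49.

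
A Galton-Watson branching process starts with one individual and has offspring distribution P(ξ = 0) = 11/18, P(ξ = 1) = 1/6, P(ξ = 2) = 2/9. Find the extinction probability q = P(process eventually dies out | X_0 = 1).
q = 1

Mean offspring μ = 0·11/18 + 1·1/6 + 2·2/9 = 11/18 ≤ 1. For μ ≤ 1 with offspring not concentrated at 1, the Galton-Watson process goes extinct almost surely, so q = 1.
(Algebraic check: The pgf is f(s) = 11/18 + 1/6·s + 2/9·s². The extinction probability q is the smallest fixed point of f in [0, 1]. Setting s = f(s):
  2/9·s² + (1/6 − 1)·s + 11/18 = 0
  2/9·s² − (11/18 + 2/9)·s + 11/18 = 0
which factors as (s − 1)·(2/9·s − 11/18) = 0, giving roots s = 1 and s = (11/18)/(2/9) = 11/4. Since 11/4 ≥ 1, the smallest root in [0, 1] is s = 1.)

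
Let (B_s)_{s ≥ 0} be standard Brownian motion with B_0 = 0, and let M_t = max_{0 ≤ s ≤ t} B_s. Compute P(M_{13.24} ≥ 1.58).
P(M_{13.24} ≥ 1.58) = 2·P(B_{13.24} ≥ 1.58) = 2(1 − Φ(1.58/√13.24)) ≈ 0.6641

By the reflection principle for Brownian motion, P(M_t ≥ a) = 2 · P(B_t ≥ a) for a ≥ 0. Since B_t ~ N(0, t), P(B_t ≥ 1.58) = 1 − Φ(1.58/√t) = 1 − Φ(1.58/√13.24) = 1 − Φ(0.4342). So
  P(M_{13.24} ≥ 1.58) = 2(1 − Φ(0.4342)) ≈ 0.6641.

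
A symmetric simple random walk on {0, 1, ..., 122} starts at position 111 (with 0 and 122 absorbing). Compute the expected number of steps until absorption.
E[τ | X_0 = 111] = 1221

Let v_k = E[τ | X_0 = k]. Boundary: v_0 = v_122 = 0. Recurrence: v_k = 1 + (v_{k-1} + v_{k+1})/2 for 1 ≤ k ≤ 121. The particular solution to v_k − (v_{k-1} + v_{k+1})/2 = 1 is v_k = −k^2. Adding homogeneous solution A + B k and matching boundaries gives v_k = k (122 − k). Substituting k = 111: v_111 = 111 · 11 = 1221.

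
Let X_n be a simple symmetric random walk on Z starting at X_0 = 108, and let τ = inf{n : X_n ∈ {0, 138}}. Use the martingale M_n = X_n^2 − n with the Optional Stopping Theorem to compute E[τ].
E[τ] = 3240

M_n = X_n^2 − n is a martingale (since E[X_{n+1}^2 | F_n] = X_n^2 + 1). By OST (τ has finite mean in a bounded region), E[M_τ] = E[M_0] = X_0^2 − 0 = 108^2 = 11664. Also E[M_τ] = E[X_τ^2] − E[τ]. The walk exits at 0 or 138, with P(hit 138 first) = 108/138, so E[X_τ^2] = 138^2 · 108/138 + 0 = 14904. Thus E[τ] = E[X_τ^2] − E[M_τ] = 14904 − 11664 = 3240 = 108(138 − 108) = 3240.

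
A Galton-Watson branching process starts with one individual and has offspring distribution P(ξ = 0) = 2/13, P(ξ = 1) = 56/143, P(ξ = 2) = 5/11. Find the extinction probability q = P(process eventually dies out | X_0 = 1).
q = 22/65

The pgf is f(s) = 2/13 + 56/143·s + 5/11·s². The extinction probability q is the smallest fixed point of f in [0, 1]. Setting s = f(s):
  5/11·s² + (56/143 − 1)·s + 2/13 = 0
  5/11·s² − (2/13 + 5/11)·s + 2/13 = 0
which factors as (s − 1)·(5/11·s − 2/13) = 0, giving roots s = 1 and s = (2/13)/(5/11) = 22/65.
Mean offspring μ = 56/143 + 2·5/11 = 186/143 > 1 (supercritical), so q < 1. The extinction probability is the smaller root: q = (2/13)/(5/11) = 22/65.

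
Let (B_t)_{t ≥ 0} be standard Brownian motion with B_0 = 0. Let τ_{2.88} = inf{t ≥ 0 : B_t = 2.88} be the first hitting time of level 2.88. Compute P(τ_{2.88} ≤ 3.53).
P(τ_{2.88} ≤ 3.53) = 2(1 − Φ(2.88/√3.53)) = 2(1 − Φ(1.5329)) ≈ 0.1253

By the reflection principle for standard BM, P(τ_b ≤ t) = 2 · P(B_t ≥ b). Since B_t ~ N(0, t), P(B_t ≥ 2.88) = 1 − Φ(2.88/√t) = 1 − Φ(2.88/√3.53) = 1 − Φ(1.5329) ≈ 0.06265. Doubling: P(τ_{2.88} ≤ 3.53) ≈ 2 · 0.06265 = 0.12530 ≈ 0.1253.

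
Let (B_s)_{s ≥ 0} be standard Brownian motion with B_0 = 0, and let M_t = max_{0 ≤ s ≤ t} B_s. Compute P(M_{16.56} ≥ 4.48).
P(M_{16.56} ≥ 4.48) = 2·P(B_{16.56} ≥ 4.48) = 2(1 − Φ(4.48/√16.56)) ≈ 0.2709

By the reflection principle for Brownian motion, P(M_t ≥ a) = 2 · P(B_t ≥ a) for a ≥ 0. Since B_t ~ N(0, t), P(B_t ≥ 4.48) = 1 − Φ(4.48/√t) = 1 − Φ(4.48/√16.56) = 1 − Φ(1.1009). So
  P(M_{16.56} ≥ 4.48) = 2(1 − Φ(1.1009)) ≈ 0.2709.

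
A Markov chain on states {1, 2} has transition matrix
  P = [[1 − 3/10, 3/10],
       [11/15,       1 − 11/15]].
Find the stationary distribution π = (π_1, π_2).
π_1 = 22/31, π_2 = 9/31

Solve πP = π with π_1 + π_2 = 1. From πP = π: π_1 · (1 − 3/10) + π_2 · 11/15 = π_1 ⇒ π_2 · 11/15 = π_1 · 3/10 ⇒ π_2/π_1 = (3/10)/(11/15) = 9/22. Together with π_1 + π_2 = 1:
  π_1 = (11/15)/(3/10 + 11/15) = (11/15)/(31/30) = 22/31,
  π_2 = (3/10)/(3/10 + 11/15) = (3/10)/(31/30) = 9/31.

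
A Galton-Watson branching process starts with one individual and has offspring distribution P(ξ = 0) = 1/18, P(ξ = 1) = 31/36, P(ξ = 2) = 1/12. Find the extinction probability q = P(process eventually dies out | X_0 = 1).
q = 2/3

The pgf is f(s) = 1/18 + 31/36·s + 1/12·s². The extinction probability q is the smallest fixed point of f in [0, 1]. Setting s = f(s):
  1/12·s² + (31/36 − 1)·s + 1/18 = 0
  1/12·s² − (1/18 + 1/12)·s + 1/18 = 0
which factors as (s − 1)·(1/12·s − 1/18) = 0, giving roots s = 1 and s = (1/18)/(1/12) = 2/3.
Mean offspring μ = 31/36 + 2·1/12 = 37/36 > 1 (supercritical), so q < 1. The extinction probability is the smaller root: q = (1/18)/(1/12) = 2/3.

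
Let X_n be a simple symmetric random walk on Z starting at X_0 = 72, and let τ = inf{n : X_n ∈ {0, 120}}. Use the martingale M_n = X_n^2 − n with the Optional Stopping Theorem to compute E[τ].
E[τ] = 3456

M_n = X_n^2 − n is a martingale (since E[X_{n+1}^2 | F_n] = X_n^2 + 1). By OST (τ has finite mean in a bounded region), E[M_τ] = E[M_0] = X_0^2 − 0 = 72^2 = 5184. Also E[M_τ] = E[X_τ^2] − E[τ]. The walk exits at 0 or 120, with P(hit 120 first) = 72/120, so E[X_τ^2] = 120^2 · 72/120 + 0 = 8640. Thus E[τ] = E[X_τ^2] − E[M_τ] = 8640 − 5184 = 3456 = 72(120 − 72) = 3456.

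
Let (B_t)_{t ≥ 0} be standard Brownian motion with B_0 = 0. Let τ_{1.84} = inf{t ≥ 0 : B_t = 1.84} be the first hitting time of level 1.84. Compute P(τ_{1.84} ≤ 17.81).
P(τ_{1.84} ≤ 17.81) = 2(1 − Φ(1.84/√17.81)) = 2(1 − Φ(0.4360)) ≈ 0.6628

By the reflection principle for standard BM, P(τ_b ≤ t) = 2 · P(B_t ≥ b). Since B_t ~ N(0, t), P(B_t ≥ 1.84) = 1 − Φ(1.84/√t) = 1 − Φ(1.84/√17.81) = 1 − Φ(0.4360) ≈ 0.33142. Doubling: P(τ_{1.84} ≤ 17.81) ≈ 2 · 0.33142 = 0.66284 ≈ 0.6628.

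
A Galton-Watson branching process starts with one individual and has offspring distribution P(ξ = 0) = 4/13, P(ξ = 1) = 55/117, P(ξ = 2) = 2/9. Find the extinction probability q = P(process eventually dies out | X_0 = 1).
q = 1

Mean offspring μ = 0·4/13 + 1·55/117 + 2·2/9 = 107/117 ≤ 1. For μ ≤ 1 with offspring not concentrated at 1, the Galton-Watson process goes extinct almost surely, so q = 1.
(Algebraic check: The pgf is f(s) = 4/13 + 55/117·s + 2/9·s². The extinction probability q is the smallest fixed point of f in [0, 1]. Setting s = f(s):
  2/9·s² + (55/117 − 1)·s + 4/13 = 0
  2/9·s² − (4/13 + 2/9)·s + 4/13 = 0
which factors as (s − 1)·(2/9·s − 4/13) = 0, giving roots s = 1 and s = (4/13)/(2/9) = 18/13. Since 18/13 ≥ 1, the smallest root in [0, 1] is s = 1.)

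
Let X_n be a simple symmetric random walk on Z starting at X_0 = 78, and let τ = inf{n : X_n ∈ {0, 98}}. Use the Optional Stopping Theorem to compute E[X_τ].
E[X_τ] = 78

X_n is a martingale and τ is a bounded-mean stopping time (indeed τ is finite a.s. with bounded expectation since the walk is in a bounded region). By the OST, E[X_τ] = E[X_0] = 78. Equivalently: E[X_τ] = 98 · P(hit 98 first) + 0 · P(hit 0 first) = 98 · (78/98) = 78.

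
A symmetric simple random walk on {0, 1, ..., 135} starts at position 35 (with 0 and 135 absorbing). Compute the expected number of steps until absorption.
E[τ | X_0 = 35] = 3500

Let v_k = E[τ | X_0 = k]. Boundary: v_0 = v_135 = 0. Recurrence: v_k = 1 + (v_{k-1} + v_{k+1})/2 for 1 ≤ k ≤ 134. The particular solution to v_k − (v_{k-1} + v_{k+1})/2 = 1 is v_k = −k^2. Adding homogeneous solution A + B k and matching boundaries gives v_k = k (135 − k). Substituting k = 35: v_35 = 35 · 100 = 3500.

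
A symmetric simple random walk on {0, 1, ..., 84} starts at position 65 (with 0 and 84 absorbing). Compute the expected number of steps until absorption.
E[τ | X_0 = 65] = 1235

Let v_k = E[τ | X_0 = k]. Boundary: v_0 = v_84 = 0. Recurrence: v_k = 1 + (v_{k-1} + v_{k+1})/2 for 1 ≤ k ≤ 83. The particular solution to v_k − (v_{k-1} + v_{k+1})/2 = 1 is v_k = −k^2. Adding homogeneous solution A + B k and matching boundaries gives v_k = k (84 − k). Substituting k = 65: v_65 = 65 · 19 = 1235.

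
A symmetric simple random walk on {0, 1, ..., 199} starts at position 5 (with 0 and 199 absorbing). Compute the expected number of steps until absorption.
E[τ | X_0 = 5] = 970

Let v_k = E[τ | X_0 = k]. Boundary: v_0 = v_199 = 0. Recurrence: v_k = 1 + (v_{k-1} + v_{k+1})/2 for 1 ≤ k ≤ 198. The particular solution to v_k − (v_{k-1} + v_{k+1})/2 = 1 is v_k = −k^2. Adding homogeneous solution A + B k and matching boundaries gives v_k = k (199 − k). Substituting k = 5: v_5 = 5 · 194 = 970.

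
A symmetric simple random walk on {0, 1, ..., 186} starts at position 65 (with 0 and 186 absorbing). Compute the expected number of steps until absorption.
E[τ | X_0 = 65] = 7865

Let v_k = E[τ | X_0 = k]. Boundary: v_0 = v_186 = 0. Recurrence: v_k = 1 + (v_{k-1} + v_{k+1})/2 for 1 ≤ k ≤ 185. The particular solution to v_k − (v_{k-1} + v_{k+1})/2 = 1 is v_k = −k^2. Adding homogeneous solution A + B k and matching boundaries gives v_k = k (186 − k). Substituting k = 65: v_65 = 65 · 121 = 7865.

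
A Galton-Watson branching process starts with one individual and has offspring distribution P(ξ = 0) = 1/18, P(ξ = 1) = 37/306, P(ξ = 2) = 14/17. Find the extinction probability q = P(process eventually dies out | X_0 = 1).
q = 17/252

The pgf is f(s) = 1/18 + 37/306·s + 14/17·s². The extinction probability q is the smallest fixed point of f in [0, 1]. Setting s = f(s):
  14/17·s² + (37/306 − 1)·s + 1/18 = 0
  14/17·s² − (1/18 + 14/17)·s + 1/18 = 0
which factors as (s − 1)·(14/17·s − 1/18) = 0, giving roots s = 1 and s = (1/18)/(14/17) = 17/252.
Mean offspring μ = 37/306 + 2·14/17 = 541/306 > 1 (supercritical), so q < 1. The extinction probability is the smaller root: q = (1/18)/(14/17) = 17/252.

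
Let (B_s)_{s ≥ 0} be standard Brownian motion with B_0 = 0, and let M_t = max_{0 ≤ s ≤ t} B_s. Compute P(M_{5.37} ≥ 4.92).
P(M_{5.37} ≥ 4.92) = 2·P(B_{5.37} ≥ 4.92) = 2(1 − Φ(4.92/√5.37)) ≈ 0.0337

By the reflection principle for Brownian motion, P(M_t ≥ a) = 2 · P(B_t ≥ a) for a ≥ 0. Since B_t ~ N(0, t), P(B_t ≥ 4.92) = 1 − Φ(4.92/√t) = 1 − Φ(4.92/√5.37) = 1 − Φ(2.1231). So
  P(M_{5.37} ≥ 4.92) = 2(1 − Φ(2.1231)) ≈ 0.0337.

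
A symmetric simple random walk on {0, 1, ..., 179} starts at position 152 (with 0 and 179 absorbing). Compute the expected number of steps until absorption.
E[τ | X_0 = 152] = 4104

Let v_k = E[τ | X_0 = k]. Boundary: v_0 = v_179 = 0. Recurrence: v_k = 1 + (v_{k-1} + v_{k+1})/2 for 1 ≤ k ≤ 178. The particular solution to v_k − (v_{k-1} + v_{k+1})/2 = 1 is v_k = −k^2. Adding homogeneous solution A + B k and matching boundaries gives v_k = k (179 − k). Substituting k = 152: v_152 = 152 · 27 = 4104.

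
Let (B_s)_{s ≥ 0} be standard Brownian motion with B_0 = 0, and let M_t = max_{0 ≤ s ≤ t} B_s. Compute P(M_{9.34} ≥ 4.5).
P(M_{9.34} ≥ 4.5) = 2·P(B_{9.34} ≥ 4.5) = 2(1 − Φ(4.5/√9.34)) ≈ 0.1409

By the reflection principle for Brownian motion, P(M_t ≥ a) = 2 · P(B_t ≥ a) for a ≥ 0. Since B_t ~ N(0, t), P(B_t ≥ 4.5) = 1 − Φ(4.5/√t) = 1 − Φ(4.5/√9.34) = 1 − Φ(1.4724). So
  P(M_{9.34} ≥ 4.5) = 2(1 − Φ(1.4724)) ≈ 0.1409.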